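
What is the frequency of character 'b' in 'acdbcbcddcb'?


Scanning 'acdbcbcddcb' for 'b':
  Position 3: 'b' -> MATCH (count: 1)
  Position 5: 'b' -> MATCH (count: 2)
  Position 10: 'b' -> MATCH (count: 3)
Total occurrences of 'b': 3

3


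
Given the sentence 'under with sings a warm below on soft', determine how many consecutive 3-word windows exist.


Word trigrams from [8] words:
  Trigram 1: (under with sings)
  Trigram 2: (with sings a)
  Trigram 3: (sings a warm)
  Trigram 4: (a warm below)
  Trigram 5: (warm below on)
  Trigram 6: (below on soft)
Total word trigrams: 8 - 2 = 6

6


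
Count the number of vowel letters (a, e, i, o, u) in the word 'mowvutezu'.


Scanning each character of 'mowvutezu':
  Position 1: 'm' -> consonant (running count: 0)
  Position 2: 'o' -> vowel (running count: 1)
  Position 3: 'w' -> consonant (running count: 1)
  Position 4: 'v' -> consonant (running count: 1)
  Position 5: 'u' -> vowel (running count: 2)
  Position 6: 't' -> consonant (running count: 2)
  Position 7: 'e' -> vowel (running count: 3)
  Position 8: 'z' -> consonant (running count: 3)
  Position 9: 'u' -> vowel (running count: 4)
Total vowels: 4

4


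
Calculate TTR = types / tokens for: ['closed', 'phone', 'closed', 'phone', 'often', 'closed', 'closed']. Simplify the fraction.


Tokens: 7
Unique types: ('closed', 'often', 'phone') = 3
TTR = 3/7
Already in lowest terms.

3/7


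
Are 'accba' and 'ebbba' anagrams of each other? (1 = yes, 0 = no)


Sort characters of 'accba': 'aabcc'
Sort characters of 'ebbba': 'abbbe'
Sorted forms differ -> they are NOT anagrams
Result: 0

0


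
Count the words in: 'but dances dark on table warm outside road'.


Counting words by splitting on spaces:
  Word 1: 'but'
  Word 2: 'dances'
  Word 3: 'dark'
  Word 4: 'on'
  Word 5: 'table'
  Word 6: 'warm'
  Word 7: 'outside'
  Word 8: 'road'
Total words: 8

8


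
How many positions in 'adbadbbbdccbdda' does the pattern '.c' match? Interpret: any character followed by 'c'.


Pattern: .c means any character followed by 'c'.
Scanning 'adbadbbbdccbdda' position-by-position:
  Pos 0: window 'ad' -> no
  Pos 1: window 'db' -> no
  Pos 2: window 'ba' -> no
  Pos 3: window 'ad' -> no
  Pos 4: window 'db' -> no
  Pos 5: window 'bb' -> no
  Pos 6: window 'bb' -> no
  Pos 7: window 'bd' -> no
  Pos 8: window 'dc' -> MATCH
  Pos 9: window 'cc' -> MATCH
  Pos 10: window 'cb' -> no
  Pos 11: window 'bd' -> no
  Pos 12: window 'dd' -> no
  Pos 13: window 'da' -> no
  Pos 14: window 'a' -> no
Total matches: 2

2


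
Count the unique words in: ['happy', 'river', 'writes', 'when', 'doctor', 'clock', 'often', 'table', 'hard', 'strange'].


Listing all tokens and tracking unique types:
  Token 1: 'happy' -> NEW (unique so far: 1)
  Token 2: 'river' -> NEW (unique so far: 2)
  Token 3: 'writes' -> NEW (unique so far: 3)
  Token 4: 'when' -> NEW (unique so far: 4)
  Token 5: 'doctor' -> NEW (unique so far: 5)
  Token 6: 'clock' -> NEW (unique so far: 6)
  Token 7: 'often' -> NEW (unique so far: 7)
  Token 8: 'table' -> NEW (unique so far: 8)
  Token 9: 'hard' -> NEW (unique so far: 9)
  Token 10: 'strange' -> NEW (unique so far: 10)
Unique types: ('clock', 'doctor', 'happy', 'hard', 'often', 'river', 'strange', 'table', 'when', 'writes')
Vocabulary size: 10

10


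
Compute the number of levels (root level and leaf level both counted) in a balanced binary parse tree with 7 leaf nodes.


In a balanced binary tree with n leaves the deepest leaf is ceil(log2(n)) edges below the root,
so counting node levels inclusive of root and leaves gives ceil(log2(n)) + 1 levels.
log2(7) = 2.8074
ceil(2.8074) = 3
levels = 3 + 1 = 4

4


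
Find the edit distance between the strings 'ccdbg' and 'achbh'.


Building DP table for s1='ccdbg' (len 5) and s2='achbh' (len 5):
       a  c  h  b  h
    0  1  2  3  4  5
  c 1  1  1  2  3  4
  c 2  2  1  2  3  4
  d 3  3  2  2  3  4
  b 4  4  3  3  2  3
  g 5  5  4  4  3  3
Edit distance = dp[5][5] = 3

3


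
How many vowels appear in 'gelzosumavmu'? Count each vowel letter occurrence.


Scanning each character of 'gelzosumavmu':
  Position 1: 'g' -> consonant (running count: 0)
  Position 2: 'e' -> vowel (running count: 1)
  Position 3: 'l' -> consonant (running count: 1)
  Position 4: 'z' -> consonant (running count: 1)
  Position 5: 'o' -> vowel (running count: 2)
  Position 6: 's' -> consonant (running count: 2)
  Position 7: 'u' -> vowel (running count: 3)
  Position 8: 'm' -> consonant (running count: 3)
  Position 9: 'a' -> vowel (running count: 4)
  Position 10: 'v' -> consonant (running count: 4)
  Position 11: 'm' -> consonant (running count: 4)
  Position 12: 'u' -> vowel (running count: 5)
Total vowels: 5

5


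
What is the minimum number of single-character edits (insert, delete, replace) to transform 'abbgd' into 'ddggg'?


Building DP table for s1='abbgd' (len 5) and s2='ddggg' (len 5):
       d  d  g  g  g
    0  1  2  3  4  5
  a 1  1  2  3  4  5
  b 2  2  2  3  4  5
  b 3  3  3  3  4  5
  g 4  4  4  3  3  4
  d 5  4  4  4  4  4
Edit distance = dp[5][5] = 4

4


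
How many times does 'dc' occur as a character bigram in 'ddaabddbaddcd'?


Scanning 'ddaabddbaddcd' for bigram 'dc':
  Position 0: 'dd' -> no
  Position 1: 'da' -> no
  Position 2: 'aa' -> no
  Position 3: 'ab' -> no
  Position 4: 'bd' -> no
  Position 5: 'dd' -> no
  Position 6: 'db' -> no
  Position 7: 'ba' -> no
  Position 8: 'ad' -> no
  Position 9: 'dd' -> no
  Position 10: 'dc' -> MATCH
  Position 11: 'cd' -> no
Total matches: 1

1


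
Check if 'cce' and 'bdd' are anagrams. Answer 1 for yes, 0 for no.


Sort characters of 'cce': 'cce'
Sort characters of 'bdd': 'bdd'
Sorted forms differ -> they are NOT anagrams
Result: 0

0


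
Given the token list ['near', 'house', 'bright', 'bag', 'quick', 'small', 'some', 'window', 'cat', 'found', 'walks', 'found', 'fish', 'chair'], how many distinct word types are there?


Listing all tokens and tracking unique types:
  Token 1: 'near' -> NEW (unique so far: 1)
  Token 2: 'house' -> NEW (unique so far: 2)
  Token 3: 'bright' -> NEW (unique so far: 3)
  Token 4: 'bag' -> NEW (unique so far: 4)
  Token 5: 'quick' -> NEW (unique so far: 5)
  Token 6: 'small' -> NEW (unique so far: 6)
  Token 7: 'some' -> NEW (unique so far: 7)
  Token 8: 'window' -> NEW (unique so far: 8)
  Token 9: 'cat' -> NEW (unique so far: 9)
  Token 10: 'found' -> NEW (unique so far: 10)
  Token 11: 'walks' -> NEW (unique so far: 11)
  Token 12: 'found' -> duplicate (unique so far: 11)
  Token 13: 'fish' -> NEW (unique so far: 12)
  Token 14: 'chair' -> NEW (unique so far: 13)
Unique types: ('bag', 'bright', 'cat', 'chair', 'fish', 'found', 'house', 'near', 'quick', 'small', 'some', 'walks', 'window')
Vocabulary size: 13

13


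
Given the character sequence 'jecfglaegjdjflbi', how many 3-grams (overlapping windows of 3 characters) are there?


String 'jecfglaegjdjflbi' has length L = 16.
Number of overlapping n-grams = L - n + 1
Substituting: 16 - 3 + 1 = 14

14


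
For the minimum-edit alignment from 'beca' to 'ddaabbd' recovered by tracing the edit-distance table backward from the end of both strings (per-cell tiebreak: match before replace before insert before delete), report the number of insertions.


Edit distance = 6. Backtracking from cell (4, 7) with preference match > replace > insert > delete,
then listing the resulting alignment 'beca' -> 'ddaabbd' left to right:
  Step 1: replace b->d
  Step 2: replace e->d
  Step 3: replace c->a
  Step 4: keep 'a'
  Step 5: insert 'b' [insertion #1]
  Step 6: insert 'b' [insertion #2]
  Step 7: insert 'd' [insertion #3]
Total insertions: 3

3


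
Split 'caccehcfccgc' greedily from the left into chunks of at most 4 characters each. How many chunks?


'caccehcfccgc' has 12 characters.
Chunking with max size 4:
  Chunk 1: 'cacc' (positions 0-3)
  Chunk 2: 'ehcf' (positions 4-7)
  Chunk 3: 'ccgc' (positions 8-11)
Total chunks: ceil(12 / 4) = 3

3


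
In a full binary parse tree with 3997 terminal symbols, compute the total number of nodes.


Leaf nodes (terminals): 3997
Internal nodes = n - 1 = 3997 - 1 = 3996
Total = leaves + internal = 3997 + 3996 = 7993

7993


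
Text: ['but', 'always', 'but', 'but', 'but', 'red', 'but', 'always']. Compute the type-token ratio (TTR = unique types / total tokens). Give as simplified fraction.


Tokens: 8
Unique types: ('always', 'but', 'red') = 3
TTR = 3/8
Already in lowest terms.

3/8


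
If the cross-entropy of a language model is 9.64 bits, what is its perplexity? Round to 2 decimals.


Perplexity formula: PP = 2^H
H = 9.64
PP = 2^9.64
Decompose: 2^9.64 = 2^9 * 2^0.64
2^9 = 512, 2^0.64 ~ 1.5583292
PP ~ 512 * 1.5583292 = 797.8645504
Rounded to 2 decimals: 797.86

797.86


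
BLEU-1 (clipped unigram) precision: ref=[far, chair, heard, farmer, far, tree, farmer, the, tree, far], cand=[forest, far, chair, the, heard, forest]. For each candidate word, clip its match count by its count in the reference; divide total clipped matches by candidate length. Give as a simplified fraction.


Reference word counts: {'chair': 1, 'far': 3, 'farmer': 2, 'heard': 1, 'the': 1, 'tree': 2}
Checking each candidate word (with clipping):
  'forest' -> not in reference -> no match (matches: 0)
  'far' -> in reference (ref count 3, used 1/3) -> match (matches: 1)
  'chair' -> in reference (ref count 1, used 1/1) -> match (matches: 2)
  'the' -> in reference (ref count 1, used 1/1) -> match (matches: 3)
  'heard' -> in reference (ref count 1, used 1/1) -> match (matches: 4)
  'forest' -> not in reference -> no match (matches: 4)
Clipped matches: 4, Candidate length: 6
Precision = 4/6 = 2/3

2/3


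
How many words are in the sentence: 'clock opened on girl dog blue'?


Counting words by splitting on spaces:
  Word 1: 'clock'
  Word 2: 'opened'
  Word 3: 'on'
  Word 4: 'girl'
  Word 5: 'dog'
  Word 6: 'blue'
Total words: 6

6


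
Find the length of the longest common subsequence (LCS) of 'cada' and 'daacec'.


DP table for LCS of 'cada' and 'daacec':
       d  a  a  c  e  c
    0  0  0  0  0  0  0
  c 0  0  0  0  1  1  1
  a 0  0  1  1  1  1  1
  d 0  1  1  1  1  1  1
  a 0  1  2  2  2  2  2
LCS: 'aa'
LCS length = 2

2


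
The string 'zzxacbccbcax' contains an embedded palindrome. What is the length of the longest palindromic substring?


Scanning 'zzxacbccbcax' for palindromic substrings.
Substring at positions 2-11: 'xacbccbcax'.
Check: reverse('xacbccbcax') = 'xacbccbcax' -> palindrome confirmed.
Neighbouring characters ('z' / '-') break symmetry, so it cannot extend further.
No longer palindromic substring exists; longest length = 10

10


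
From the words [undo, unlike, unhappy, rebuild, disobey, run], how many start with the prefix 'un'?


Checking each word for prefix 'un':
  'undo' -> YES, starts with 'un' (count: 1)
  'unlike' -> YES, starts with 'un' (count: 2)
  'unhappy' -> YES, starts with 'un' (count: 3)
  'rebuild' -> no (count: 3)
  'disobey' -> no (count: 3)
  'run' -> no (count: 3)
Total with prefix 'un': 3

3


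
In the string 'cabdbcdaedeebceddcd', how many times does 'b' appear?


Scanning 'cabdbcdaedeebceddcd' for 'b':
  Position 2: 'b' -> MATCH (count: 1)
  Position 4: 'b' -> MATCH (count: 2)
  Position 12: 'b' -> MATCH (count: 3)
Total occurrences of 'b': 3

3


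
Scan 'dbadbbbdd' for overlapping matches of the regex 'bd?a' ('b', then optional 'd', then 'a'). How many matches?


Pattern: bd?a means 'b', then optional 'd', then 'a'.
Scanning 'dbadbbbdd' position-by-position:
  Pos 0: window 'dba' -> no
  Pos 1: window 'bad' -> MATCH
  Pos 2: window 'adb' -> no
  Pos 3: window 'dbb' -> no
  Pos 4: window 'bbb' -> no
  Pos 5: window 'bbd' -> no
  Pos 6: window 'bdd' -> no
  Pos 7: window 'dd' -> no
  Pos 8: window 'd' -> no
Total matches: 1

1


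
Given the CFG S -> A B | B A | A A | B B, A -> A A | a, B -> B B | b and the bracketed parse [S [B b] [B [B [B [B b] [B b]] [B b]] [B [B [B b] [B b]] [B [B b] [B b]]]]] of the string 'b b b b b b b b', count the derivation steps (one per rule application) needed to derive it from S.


Every bracketed nonterminal node [X ...] in the tree is produced by exactly one rule application.
Reading the tree off as a leftmost derivation:
  Step 1: S  =>  B B   (applied S -> B B)
  Step 2: B B  =>  b B   (applied B -> b)
  Step 3: b B  =>  b B B   (applied B -> B B)
  Step 4: b B B  =>  b B B B   (applied B -> B B)
  Step 5: b B B B  =>  b B B B B   (applied B -> B B)
  Step 6: b B B B B  =>  b b B B B   (applied B -> b)
  Step 7: b b B B B  =>  b b b B B   (applied B -> b)
  Step 8: b b b B B  =>  b b b b B   (applied B -> b)
  Step 9: b b b b B  =>  b b b b B B   (applied B -> B B)
  Step 10: b b b b B B  =>  b b b b B B B   (applied B -> B B)
  Step 11: b b b b B B B  =>  b b b b b B B   (applied B -> b)
  Step 12: b b b b b B B  =>  b b b b b b B   (applied B -> b)
  Step 13: b b b b b b B  =>  b b b b b b B B   (applied B -> B B)
  Step 14: b b b b b b B B  =>  b b b b b b b B   (applied B -> b)
  Step 15: b b b b b b b B  =>  b b b b b b b b   (applied B -> b)
Final yield: b b b b b b b b
Total rewrite steps: 15

15


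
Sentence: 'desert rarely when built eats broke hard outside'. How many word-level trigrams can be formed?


Word trigrams from [8] words:
  Trigram 1: (desert rarely when)
  Trigram 2: (rarely when built)
  Trigram 3: (when built eats)
  Trigram 4: (built eats broke)
  Trigram 5: (eats broke hard)
  Trigram 6: (broke hard outside)
Total word trigrams: 8 - 2 = 6

6


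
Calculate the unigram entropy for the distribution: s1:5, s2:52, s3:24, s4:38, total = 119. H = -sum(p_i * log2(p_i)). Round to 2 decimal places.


Computing entropy H = -sum(p_i * log2(p_i)):
  s1: p = 5/119 = 0.0420, -p*log2(p) = 0.1921
  s2: p = 52/119 = 0.4370, -p*log2(p) = 0.5219
  s3: p = 24/119 = 0.2017, -p*log2(p) = 0.4659
  s4: p = 38/119 = 0.3193, -p*log2(p) = 0.5259
H = sum of terms = 1.7058
Rounded to 2 decimals: 1.71

1.71


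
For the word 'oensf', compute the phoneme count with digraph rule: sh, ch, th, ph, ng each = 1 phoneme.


Parsing 'oensf' greedily, digraphs first:
  'o' -> vowel phoneme (phonemes so far: 1)
  'e' -> vowel phoneme (phonemes so far: 2)
  'n' -> consonant phoneme (phonemes so far: 3)
  's' -> consonant phoneme (phonemes so far: 4)
  'f' -> consonant phoneme (phonemes so far: 5)
Total phonemes: 5

5


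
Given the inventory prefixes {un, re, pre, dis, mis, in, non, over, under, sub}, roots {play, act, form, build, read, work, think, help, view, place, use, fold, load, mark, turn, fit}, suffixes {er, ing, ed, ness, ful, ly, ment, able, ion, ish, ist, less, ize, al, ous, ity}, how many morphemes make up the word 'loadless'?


Segmenting 'loadless' against the inventory:
  'load' -> root (morpheme 1)
  'less' -> suffix (morpheme 2)
Total morphemes: 2

2


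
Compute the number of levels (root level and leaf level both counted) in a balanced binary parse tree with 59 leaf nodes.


In a balanced binary tree with n leaves the deepest leaf is ceil(log2(n)) edges below the root,
so counting node levels inclusive of root and leaves gives ceil(log2(n)) + 1 levels.
log2(59) = 5.8826
ceil(5.8826) = 6
levels = 6 + 1 = 7

7


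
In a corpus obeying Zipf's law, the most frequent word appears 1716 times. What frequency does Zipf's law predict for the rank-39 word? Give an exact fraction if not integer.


Zipf's law: freq(rank) = f1 / rank
f1 = 1716, rank = 39
freq = 1716 / 39
= 44

44


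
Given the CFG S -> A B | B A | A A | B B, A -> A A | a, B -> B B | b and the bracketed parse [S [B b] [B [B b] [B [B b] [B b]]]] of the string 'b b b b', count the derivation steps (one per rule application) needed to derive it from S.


Every bracketed nonterminal node [X ...] in the tree is produced by exactly one rule application.
Reading the tree off as a leftmost derivation:
  Step 1: S  =>  B B   (applied S -> B B)
  Step 2: B B  =>  b B   (applied B -> b)
  Step 3: b B  =>  b B B   (applied B -> B B)
  Step 4: b B B  =>  b b B   (applied B -> b)
  Step 5: b b B  =>  b b B B   (applied B -> B B)
  Step 6: b b B B  =>  b b b B   (applied B -> b)
  Step 7: b b b B  =>  b b b b   (applied B -> b)
Final yield: b b b b
Total rewrite steps: 7

7


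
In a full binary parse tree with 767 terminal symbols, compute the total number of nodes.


Leaf nodes (terminals): 767
Internal nodes = n - 1 = 767 - 1 = 766
Total = leaves + internal = 767 + 766 = 1533

1533


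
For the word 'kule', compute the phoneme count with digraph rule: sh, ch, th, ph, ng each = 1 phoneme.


Parsing 'kule' greedily, digraphs first:
  'k' -> consonant phoneme (phonemes so far: 1)
  'u' -> vowel phoneme (phonemes so far: 2)
  'l' -> consonant phoneme (phonemes so far: 3)
  'e' -> vowel phoneme (phonemes so far: 4)
Total phonemes: 4

4


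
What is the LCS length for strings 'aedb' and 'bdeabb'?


DP table for LCS of 'aedb' and 'bdeabb':
       b  d  e  a  b  b
    0  0  0  0  0  0  0
  a 0  0  0  0  1  1  1
  e 0  0  0  1  1  1  1
  d 0  0  1  1  1  1  1
  b 0  1  1  1  1  2  2
LCS: 'ab'
LCS length = 2

2


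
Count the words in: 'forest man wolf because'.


Counting words by splitting on spaces:
  Word 1: 'forest'
  Word 2: 'man'
  Word 3: 'wolf'
  Word 4: 'because'
Total words: 4

4


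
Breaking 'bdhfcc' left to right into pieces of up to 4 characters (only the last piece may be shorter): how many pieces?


'bdhfcc' has 6 characters.
Chunking with max size 4:
  Chunk 1: 'bdhf' (positions 0-3)
  Chunk 2: 'cc' (positions 4-5)
Total chunks: ceil(6 / 4) = 2

2


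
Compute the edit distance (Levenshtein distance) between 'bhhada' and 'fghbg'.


Building DP table for s1='bhhada' (len 6) and s2='fghbg' (len 5):
       f  g  h  b  g
    0  1  2  3  4  5
  b 1  1  2  3  3  4
  h 2  2  2  2  3  4
  h 3  3  3  2  3  4
  a 4  4  4  3  3  4
  d 5  5  5  4  4  4
  a 6  6  6  5  5  5
Edit distance = dp[6][5] = 5

5


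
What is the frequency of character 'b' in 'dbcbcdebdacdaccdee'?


Scanning 'dbcbcdebdacdaccdee' for 'b':
  Position 1: 'b' -> MATCH (count: 1)
  Position 3: 'b' -> MATCH (count: 2)
  Position 7: 'b' -> MATCH (count: 3)
Total occurrences of 'b': 3

3


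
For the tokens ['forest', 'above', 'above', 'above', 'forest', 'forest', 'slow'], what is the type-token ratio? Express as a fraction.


Tokens: 7
Unique types: ('above', 'forest', 'slow') = 3
TTR = 3/7
Already in lowest terms.

3/7


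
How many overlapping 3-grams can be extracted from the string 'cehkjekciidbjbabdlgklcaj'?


String 'cehkjekciidbjbabdlgklcaj' has length L = 24.
Number of overlapping n-grams = L - n + 1
Substituting: 24 - 3 + 1 = 22

22


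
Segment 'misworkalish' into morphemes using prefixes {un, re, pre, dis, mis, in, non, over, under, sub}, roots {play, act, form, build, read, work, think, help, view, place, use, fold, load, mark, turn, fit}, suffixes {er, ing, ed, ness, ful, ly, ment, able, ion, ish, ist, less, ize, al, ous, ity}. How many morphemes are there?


Segmenting 'misworkalish' against the inventory:
  'mis' -> prefix (morpheme 1)
  'work' -> root (morpheme 2)
  'al' -> suffix (morpheme 3)
  'ish' -> suffix (morpheme 4)
Total morphemes: 4

4


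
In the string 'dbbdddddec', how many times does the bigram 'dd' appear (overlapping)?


Scanning 'dbbdddddec' for bigram 'dd':
  Position 0: 'db' -> no
  Position 1: 'bb' -> no
  Position 2: 'bd' -> no
  Position 3: 'dd' -> MATCH
  Position 4: 'dd' -> MATCH
  Position 5: 'dd' -> MATCH
  Position 6: 'dd' -> MATCH
  Position 7: 'de' -> no
  Position 8: 'ec' -> no
Total matches: 4

4


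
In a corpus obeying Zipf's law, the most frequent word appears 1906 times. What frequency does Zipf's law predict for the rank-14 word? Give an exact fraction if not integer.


Zipf's law: freq(rank) = f1 / rank
f1 = 1906, rank = 14
freq = 1906 / 14
GCD(1906, 14) = 2
Simplified: 953/7

953/7


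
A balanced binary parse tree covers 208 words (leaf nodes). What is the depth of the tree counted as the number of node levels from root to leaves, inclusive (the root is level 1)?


In a balanced binary tree with n leaves the deepest leaf is ceil(log2(n)) edges below the root,
so counting node levels inclusive of root and leaves gives ceil(log2(n)) + 1 levels.
log2(208) = 7.7004
ceil(7.7004) = 8
levels = 8 + 1 = 9

9


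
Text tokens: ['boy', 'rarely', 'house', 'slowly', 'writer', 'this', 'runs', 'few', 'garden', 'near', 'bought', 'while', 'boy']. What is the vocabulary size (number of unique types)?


Listing all tokens and tracking unique types:
  Token 1: 'boy' -> NEW (unique so far: 1)
  Token 2: 'rarely' -> NEW (unique so far: 2)
  Token 3: 'house' -> NEW (unique so far: 3)
  Token 4: 'slowly' -> NEW (unique so far: 4)
  Token 5: 'writer' -> NEW (unique so far: 5)
  Token 6: 'this' -> NEW (unique so far: 6)
  Token 7: 'runs' -> NEW (unique so far: 7)
  Token 8: 'few' -> NEW (unique so far: 8)
  Token 9: 'garden' -> NEW (unique so far: 9)
  Token 10: 'near' -> NEW (unique so far: 10)
  Token 11: 'bought' -> NEW (unique so far: 11)
  Token 12: 'while' -> NEW (unique so far: 12)
  Token 13: 'boy' -> duplicate (unique so far: 12)
Unique types: ('bought', 'boy', 'few', 'garden', 'house', 'near', 'rarely', 'runs', 'slowly', 'this', 'while', 'writer')
Vocabulary size: 12

12


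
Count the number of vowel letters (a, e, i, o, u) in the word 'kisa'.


Scanning each character of 'kisa':
  Position 1: 'k' -> consonant (running count: 0)
  Position 2: 'i' -> vowel (running count: 1)
  Position 3: 's' -> consonant (running count: 1)
  Position 4: 'a' -> vowel (running count: 2)
Total vowels: 2

2


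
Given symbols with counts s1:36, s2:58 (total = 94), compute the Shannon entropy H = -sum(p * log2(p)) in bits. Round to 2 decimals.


Computing entropy H = -sum(p_i * log2(p_i)):
  s1: p = 36/94 = 0.3830, -p*log2(p) = 0.5303
  s2: p = 58/94 = 0.6170, -p*log2(p) = 0.4298
H = sum of terms = 0.9601
Rounded to 2 decimals: 0.96

0.96


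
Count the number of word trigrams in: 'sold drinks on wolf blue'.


Word trigrams from [5] words:
  Trigram 1: (sold drinks on)
  Trigram 2: (drinks on wolf)
  Trigram 3: (on wolf blue)
Total word trigrams: 5 - 2 = 3

3


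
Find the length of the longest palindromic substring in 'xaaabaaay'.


Scanning 'xaaabaaay' for palindromic substrings.
Substring at positions 1-7: 'aaabaaa'.
Check: reverse('aaabaaa') = 'aaabaaa' -> palindrome confirmed.
Neighbouring characters ('x' / 'y') break symmetry, so it cannot extend further.
No longer palindromic substring exists; longest length = 7

7


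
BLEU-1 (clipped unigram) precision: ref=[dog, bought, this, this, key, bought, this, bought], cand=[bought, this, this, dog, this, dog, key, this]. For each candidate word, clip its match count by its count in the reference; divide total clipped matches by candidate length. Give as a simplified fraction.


Reference word counts: {'bought': 3, 'dog': 1, 'key': 1, 'this': 3}
Checking each candidate word (with clipping):
  'bought' -> in reference (ref count 3, used 1/3) -> match (matches: 1)
  'this' -> in reference (ref count 3, used 1/3) -> match (matches: 2)
  'this' -> in reference (ref count 3, used 2/3) -> match (matches: 3)
  'dog' -> in reference (ref count 1, used 1/1) -> match (matches: 4)
  'this' -> in reference (ref count 3, used 3/3) -> match (matches: 5)
  'dog' -> ref count 1 already used up (1/1) -> clipped, no match (matches: 5)
  'key' -> in reference (ref count 1, used 1/1) -> match (matches: 6)
  'this' -> ref count 3 already used up (3/3) -> clipped, no match (matches: 6)
Clipped matches: 6, Candidate length: 8
Precision = 6/8 = 3/4

3/4


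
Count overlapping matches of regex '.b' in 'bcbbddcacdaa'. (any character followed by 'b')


Pattern: .b means any character followed by 'b'.
Scanning 'bcbbddcacdaa' position-by-position:
  Pos 0: window 'bc' -> no
  Pos 1: window 'cb' -> MATCH
  Pos 2: window 'bb' -> MATCH
  Pos 3: window 'bd' -> no
  Pos 4: window 'dd' -> no
  Pos 5: window 'dc' -> no
  Pos 6: window 'ca' -> no
  Pos 7: window 'ac' -> no
  Pos 8: window 'cd' -> no
  Pos 9: window 'da' -> no
  Pos 10: window 'aa' -> no
  Pos 11: window 'a' -> no
Total matches: 2

2


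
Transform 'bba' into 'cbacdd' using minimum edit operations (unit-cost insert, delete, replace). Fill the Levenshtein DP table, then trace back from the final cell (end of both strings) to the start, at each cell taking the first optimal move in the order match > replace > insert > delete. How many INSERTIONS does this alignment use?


Edit distance = 4. Backtracking from cell (3, 6) with preference match > replace > insert > delete,
then listing the resulting alignment 'bba' -> 'cbacdd' left to right:
  Step 1: replace b->c
  Step 2: keep 'b'
  Step 3: keep 'a'
  Step 4: insert 'c' [insertion #1]
  Step 5: insert 'd' [insertion #2]
  Step 6: insert 'd' [insertion #3]
Total insertions: 3

3


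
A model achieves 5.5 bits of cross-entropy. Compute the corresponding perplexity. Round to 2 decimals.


Perplexity formula: PP = 2^H
H = 5.5
PP = 2^5.5
Decompose: 2^5.5 = 2^5 * 2^0.5 = 2^5 * sqrt(2)
2^5 = 32, sqrt(2) ~ 1.4142136
PP ~ 32 * 1.4142136 = 45.2548352
Rounded to 2 decimals: 45.25

45.25


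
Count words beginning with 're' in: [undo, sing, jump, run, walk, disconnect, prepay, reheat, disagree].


Checking each word for prefix 're':
  'undo' -> no (count: 0)
  'sing' -> no (count: 0)
  'jump' -> no (count: 0)
  'run' -> no (count: 0)
  'walk' -> no (count: 0)
  'disconnect' -> no (count: 0)
  'prepay' -> no (count: 0)
  'reheat' -> YES, starts with 're' (count: 1)
  'disagree' -> no (count: 1)
Total with prefix 're': 1

1


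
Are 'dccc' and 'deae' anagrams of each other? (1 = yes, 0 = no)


Sort characters of 'dccc': 'cccd'
Sort characters of 'deae': 'adee'
Sorted forms differ -> they are NOT anagrams
Result: 0

0


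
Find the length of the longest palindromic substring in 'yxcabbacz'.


Scanning 'yxcabbacz' for palindromic substrings.
Substring at positions 2-7: 'cabbac'.
Check: reverse('cabbac') = 'cabbac' -> palindrome confirmed.
Neighbouring characters ('x' / 'z') break symmetry, so it cannot extend further.
No longer palindromic substring exists; longest length = 6

6


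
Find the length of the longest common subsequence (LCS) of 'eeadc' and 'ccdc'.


DP table for LCS of 'eeadc' and 'ccdc':
       c  c  d  c
    0  0  0  0  0
  e 0  0  0  0  0
  e 0  0  0  0  0
  a 0  0  0  0  0
  d 0  0  0  1  1
  c 0  1  1  1  2
LCS: 'dc'
LCS length = 2

2


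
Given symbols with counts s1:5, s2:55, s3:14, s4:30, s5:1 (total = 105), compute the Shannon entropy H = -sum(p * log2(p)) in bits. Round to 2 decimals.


Computing entropy H = -sum(p_i * log2(p_i)):
  s1: p = 5/105 = 0.0476, -p*log2(p) = 0.2092
  s2: p = 55/105 = 0.5238, -p*log2(p) = 0.4887
  s3: p = 14/105 = 0.1333, -p*log2(p) = 0.3876
  s4: p = 30/105 = 0.2857, -p*log2(p) = 0.5164
  s5: p = 1/105 = 0.0095, -p*log2(p) = 0.0639
H = sum of terms = 1.6658
Rounded to 2 decimals: 1.67

1.67


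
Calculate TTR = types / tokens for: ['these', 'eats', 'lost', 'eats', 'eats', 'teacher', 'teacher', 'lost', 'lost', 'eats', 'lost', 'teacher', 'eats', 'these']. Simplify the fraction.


Tokens: 14
Unique types: ('eats', 'lost', 'teacher', 'these') = 4
TTR = 4/14
Simplify: divide both by 2 -> 2/7
TTR = 2/7

2/7


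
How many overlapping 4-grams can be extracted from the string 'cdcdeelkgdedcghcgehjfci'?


String 'cdcdeelkgdedcghcgehjfci' has length L = 23.
Number of overlapping n-grams = L - n + 1
Substituting: 23 - 4 + 1 = 20

20


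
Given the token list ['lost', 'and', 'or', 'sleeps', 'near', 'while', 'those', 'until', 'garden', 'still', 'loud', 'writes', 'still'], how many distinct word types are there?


Listing all tokens and tracking unique types:
  Token 1: 'lost' -> NEW (unique so far: 1)
  Token 2: 'and' -> NEW (unique so far: 2)
  Token 3: 'or' -> NEW (unique so far: 3)
  Token 4: 'sleeps' -> NEW (unique so far: 4)
  Token 5: 'near' -> NEW (unique so far: 5)
  Token 6: 'while' -> NEW (unique so far: 6)
  Token 7: 'those' -> NEW (unique so far: 7)
  Token 8: 'until' -> NEW (unique so far: 8)
  Token 9: 'garden' -> NEW (unique so far: 9)
  Token 10: 'still' -> NEW (unique so far: 10)
  Token 11: 'loud' -> NEW (unique so far: 11)
  Token 12: 'writes' -> NEW (unique so far: 12)
  Token 13: 'still' -> duplicate (unique so far: 12)
Unique types: ('and', 'garden', 'lost', 'loud', 'near', 'or', 'sleeps', 'still', 'those', 'until', 'while', 'writes')
Vocabulary size: 12

12


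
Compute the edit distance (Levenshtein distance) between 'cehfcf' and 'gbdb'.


Building DP table for s1='cehfcf' (len 6) and s2='gbdb' (len 4):
       g  b  d  b
    0  1  2  3  4
  c 1  1  2  3  4
  e 2  2  2  3  4
  h 3  3  3  3  4
  f 4  4  4  4  4
  c 5  5  5  5  5
  f 6  6  6  6  6
Edit distance = dp[6][4] = 6

6


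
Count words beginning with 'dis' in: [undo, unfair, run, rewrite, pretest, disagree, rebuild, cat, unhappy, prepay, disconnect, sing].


Checking each word for prefix 'dis':
  'undo' -> no (count: 0)
  'unfair' -> no (count: 0)
  'run' -> no (count: 0)
  'rewrite' -> no (count: 0)
  'pretest' -> no (count: 0)
  'disagree' -> YES, starts with 'dis' (count: 1)
  'rebuild' -> no (count: 1)
  'cat' -> no (count: 1)
  'unhappy' -> no (count: 1)
  'prepay' -> no (count: 1)
  'disconnect' -> YES, starts with 'dis' (count: 2)
  'sing' -> no (count: 2)
Total with prefix 'dis': 2

2


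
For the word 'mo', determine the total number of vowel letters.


Scanning each character of 'mo':
  Position 1: 'm' -> consonant (running count: 0)
  Position 2: 'o' -> vowel (running count: 1)
Total vowels: 1

1


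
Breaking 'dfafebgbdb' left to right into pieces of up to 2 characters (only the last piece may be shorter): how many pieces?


'dfafebgbdb' has 10 characters.
Chunking with max size 2:
  Chunk 1: 'df' (positions 0-1)
  Chunk 2: 'af' (positions 2-3)
  Chunk 3: 'eb' (positions 4-5)
  Chunk 4: 'gb' (positions 6-7)
  Chunk 5: 'db' (positions 8-9)
Total chunks: ceil(10 / 2) = 5

5


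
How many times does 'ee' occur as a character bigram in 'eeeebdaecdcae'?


Scanning 'eeeebdaecdcae' for bigram 'ee':
  Position 0: 'ee' -> MATCH
  Position 1: 'ee' -> MATCH
  Position 2: 'ee' -> MATCH
  Position 3: 'eb' -> no
  Position 4: 'bd' -> no
  Position 5: 'da' -> no
  Position 6: 'ae' -> no
  Position 7: 'ec' -> no
  Position 8: 'cd' -> no
  Position 9: 'dc' -> no
  Position 10: 'ca' -> no
  Position 11: 'ae' -> no
Total matches: 3

3


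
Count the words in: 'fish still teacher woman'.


Counting words by splitting on spaces:
  Word 1: 'fish'
  Word 2: 'still'
  Word 3: 'teacher'
  Word 4: 'woman'
Total words: 4

4


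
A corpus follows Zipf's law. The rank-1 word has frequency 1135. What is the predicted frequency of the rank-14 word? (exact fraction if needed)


Zipf's law: freq(rank) = f1 / rank
f1 = 1135, rank = 14
freq = 1135 / 14
GCD(1135, 14) = 1
Simplified: 1135/14

1135/14


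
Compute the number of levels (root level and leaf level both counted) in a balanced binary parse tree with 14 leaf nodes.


In a balanced binary tree with n leaves the deepest leaf is ceil(log2(n)) edges below the root,
so counting node levels inclusive of root and leaves gives ceil(log2(n)) + 1 levels.
log2(14) = 3.8074
ceil(3.8074) = 4
levels = 4 + 1 = 5

5


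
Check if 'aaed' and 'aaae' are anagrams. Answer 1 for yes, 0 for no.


Sort characters of 'aaed': 'aade'
Sort characters of 'aaae': 'aaae'
Sorted forms differ -> they are NOT anagrams
Result: 0

0


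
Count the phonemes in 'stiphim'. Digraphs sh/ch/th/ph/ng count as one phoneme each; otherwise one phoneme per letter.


Parsing 'stiphim' greedily, digraphs first:
  's' -> consonant phoneme (phonemes so far: 1)
  't' -> consonant phoneme (phonemes so far: 2)
  'i' -> vowel phoneme (phonemes so far: 3)
  'ph' -> digraph (1 consonant phoneme) (phonemes so far: 4)
  'i' -> vowel phoneme (phonemes so far: 5)
  'm' -> consonant phoneme (phonemes so far: 6)
Total phonemes: 6

6


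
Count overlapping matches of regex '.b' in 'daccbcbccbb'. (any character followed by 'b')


Pattern: .b means any character followed by 'b'.
Scanning 'daccbcbccbb' position-by-position:
  Pos 0: window 'da' -> no
  Pos 1: window 'ac' -> no
  Pos 2: window 'cc' -> no
  Pos 3: window 'cb' -> MATCH
  Pos 4: window 'bc' -> no
  Pos 5: window 'cb' -> MATCH
  Pos 6: window 'bc' -> no
  Pos 7: window 'cc' -> no
  Pos 8: window 'cb' -> MATCH
  Pos 9: window 'bb' -> MATCH
  Pos 10: window 'b' -> no
Total matches: 4

4


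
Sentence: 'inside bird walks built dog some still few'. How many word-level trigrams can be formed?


Word trigrams from [8] words:
  Trigram 1: (inside bird walks)
  Trigram 2: (bird walks built)
  Trigram 3: (walks built dog)
  Trigram 4: (built dog some)
  Trigram 5: (dog some still)
  Trigram 6: (some still few)
Total word trigrams: 8 - 2 = 6

6


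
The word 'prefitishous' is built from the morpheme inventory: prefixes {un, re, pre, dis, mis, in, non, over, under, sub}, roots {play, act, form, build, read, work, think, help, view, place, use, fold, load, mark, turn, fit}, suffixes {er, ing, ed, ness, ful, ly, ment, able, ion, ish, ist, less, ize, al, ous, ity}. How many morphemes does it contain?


Segmenting 'prefitishous' against the inventory:
  'pre' -> prefix (morpheme 1)
  'fit' -> root (morpheme 2)
  'ish' -> suffix (morpheme 3)
  'ous' -> suffix (morpheme 4)
Total morphemes: 4

4


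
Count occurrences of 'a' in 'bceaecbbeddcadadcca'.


Scanning 'bceaecbbeddcadadcca' for 'a':
  Position 3: 'a' -> MATCH (count: 1)
  Position 12: 'a' -> MATCH (count: 2)
  Position 14: 'a' -> MATCH (count: 3)
  Position 18: 'a' -> MATCH (count: 4)
Total occurrences of 'a': 4

4


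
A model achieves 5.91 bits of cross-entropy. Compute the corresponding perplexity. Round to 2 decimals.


Perplexity formula: PP = 2^H
H = 5.91
PP = 2^5.91
Decompose: 2^5.91 = 2^5 * 2^0.91
2^5 = 32, 2^0.91 ~ 1.8790455
PP ~ 32 * 1.8790455 = 60.1294560
Rounded to 2 decimals: 60.13

60.13


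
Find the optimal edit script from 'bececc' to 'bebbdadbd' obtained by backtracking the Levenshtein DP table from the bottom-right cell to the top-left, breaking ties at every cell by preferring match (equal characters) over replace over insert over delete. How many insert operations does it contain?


Edit distance = 7. Backtracking from cell (6, 9) with preference match > replace > insert > delete,
then listing the resulting alignment 'bececc' -> 'bebbdadbd' left to right:
  Step 1: keep 'b'
  Step 2: keep 'e'
  Step 3: insert 'b' [insertion #1]
  Step 4: insert 'b' [insertion #2]
  Step 5: insert 'd' [insertion #3]
  Step 6: replace c->a
  Step 7: replace e->d
  Step 8: replace c->b
  Step 9: replace c->d
Total insertions: 3

3


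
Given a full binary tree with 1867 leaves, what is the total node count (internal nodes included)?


Leaf nodes (terminals): 1867
Internal nodes = n - 1 = 1867 - 1 = 1866
Total = leaves + internal = 1867 + 1866 = 3733

3733


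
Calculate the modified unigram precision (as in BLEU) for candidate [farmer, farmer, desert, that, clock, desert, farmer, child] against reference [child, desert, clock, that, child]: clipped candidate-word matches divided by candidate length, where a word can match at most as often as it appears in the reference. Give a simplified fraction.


Reference word counts: {'child': 2, 'clock': 1, 'desert': 1, 'that': 1}
Checking each candidate word (with clipping):
  'farmer' -> not in reference -> no match (matches: 0)
  'farmer' -> not in reference -> no match (matches: 0)
  'desert' -> in reference (ref count 1, used 1/1) -> match (matches: 1)
  'that' -> in reference (ref count 1, used 1/1) -> match (matches: 2)
  'clock' -> in reference (ref count 1, used 1/1) -> match (matches: 3)
  'desert' -> ref count 1 already used up (1/1) -> clipped, no match (matches: 3)
  'farmer' -> not in reference -> no match (matches: 3)
  'child' -> in reference (ref count 2, used 1/2) -> match (matches: 4)
Clipped matches: 4, Candidate length: 8
Precision = 4/8 = 1/2

1/2


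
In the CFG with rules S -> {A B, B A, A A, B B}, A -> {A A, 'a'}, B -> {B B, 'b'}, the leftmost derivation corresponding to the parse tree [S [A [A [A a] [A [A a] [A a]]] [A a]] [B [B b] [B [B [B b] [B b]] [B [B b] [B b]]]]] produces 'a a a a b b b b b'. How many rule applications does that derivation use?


Every bracketed nonterminal node [X ...] in the tree is produced by exactly one rule application.
Reading the tree off as a leftmost derivation:
  Step 1: S  =>  A B   (applied S -> A B)
  Step 2: A B  =>  A A B   (applied A -> A A)
  Step 3: A A B  =>  A A A B   (applied A -> A A)
  Step 4: A A A B  =>  a A A B   (applied A -> a)
  Step 5: a A A B  =>  a A A A B   (applied A -> A A)
  Step 6: a A A A B  =>  a a A A B   (applied A -> a)
  Step 7: a a A A B  =>  a a a A B   (applied A -> a)
  Step 8: a a a A B  =>  a a a a B   (applied A -> a)
  Step 9: a a a a B  =>  a a a a B B   (applied B -> B B)
  Step 10: a a a a B B  =>  a a a a b B   (applied B -> b)
  Step 11: a a a a b B  =>  a a a a b B B   (applied B -> B B)
  Step 12: a a a a b B B  =>  a a a a b B B B   (applied B -> B B)
  Step 13: a a a a b B B B  =>  a a a a b b B B   (applied B -> b)
  Step 14: a a a a b b B B  =>  a a a a b b b B   (applied B -> b)
  Step 15: a a a a b b b B  =>  a a a a b b b B B   (applied B -> B B)
  Step 16: a a a a b b b B B  =>  a a a a b b b b B   (applied B -> b)
  Step 17: a a a a b b b b B  =>  a a a a b b b b b   (applied B -> b)
Final yield: a a a a b b b b b
Total rewrite steps: 17

17


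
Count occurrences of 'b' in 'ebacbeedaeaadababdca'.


Scanning 'ebacbeedaeaadababdca' for 'b':
  Position 1: 'b' -> MATCH (count: 1)
  Position 4: 'b' -> MATCH (count: 2)
  Position 14: 'b' -> MATCH (count: 3)
  Position 16: 'b' -> MATCH (count: 4)
Total occurrences of 'b': 4

4


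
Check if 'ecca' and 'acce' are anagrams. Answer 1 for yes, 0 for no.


Sort characters of 'ecca': 'acce'
Sort characters of 'acce': 'acce'
Sorted forms match -> they ARE anagrams
Result: 1

1


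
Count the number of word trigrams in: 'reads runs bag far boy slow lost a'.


Word trigrams from [8] words:
  Trigram 1: (reads runs bag)
  Trigram 2: (runs bag far)
  Trigram 3: (bag far boy)
  Trigram 4: (far boy slow)
  Trigram 5: (boy slow lost)
  Trigram 6: (slow lost a)
Total word trigrams: 8 - 2 = 6

6


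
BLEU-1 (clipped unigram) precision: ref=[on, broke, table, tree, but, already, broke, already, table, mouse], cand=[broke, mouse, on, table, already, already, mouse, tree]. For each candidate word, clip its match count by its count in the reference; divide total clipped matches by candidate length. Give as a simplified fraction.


Reference word counts: {'already': 2, 'broke': 2, 'but': 1, 'mouse': 1, 'on': 1, 'table': 2, 'tree': 1}
Checking each candidate word (with clipping):
  'broke' -> in reference (ref count 2, used 1/2) -> match (matches: 1)
  'mouse' -> in reference (ref count 1, used 1/1) -> match (matches: 2)
  'on' -> in reference (ref count 1, used 1/1) -> match (matches: 3)
  'table' -> in reference (ref count 2, used 1/2) -> match (matches: 4)
  'already' -> in reference (ref count 2, used 1/2) -> match (matches: 5)
  'already' -> in reference (ref count 2, used 2/2) -> match (matches: 6)
  'mouse' -> ref count 1 already used up (1/1) -> clipped, no match (matches: 6)
  'tree' -> in reference (ref count 1, used 1/1) -> match (matches: 7)
Clipped matches: 7, Candidate length: 8
Precision = 7/8

7/8


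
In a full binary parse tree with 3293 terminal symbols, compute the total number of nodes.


Leaf nodes (terminals): 3293
Internal nodes = n - 1 = 3293 - 1 = 3292
Total = leaves + internal = 3293 + 3292 = 6585

6585


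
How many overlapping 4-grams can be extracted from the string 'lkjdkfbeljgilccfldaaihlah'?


String 'lkjdkfbeljgilccfldaaihlah' has length L = 25.
Number of overlapping n-grams = L - n + 1
Substituting: 25 - 4 + 1 = 22

22


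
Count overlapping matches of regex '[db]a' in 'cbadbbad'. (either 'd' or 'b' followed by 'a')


Pattern: [db]a means either 'd' or 'b' followed by 'a'.
Scanning 'cbadbbad' position-by-position:
  Pos 0: window 'cb' -> no
  Pos 1: window 'ba' -> MATCH
  Pos 2: window 'ad' -> no
  Pos 3: window 'db' -> no
  Pos 4: window 'bb' -> no
  Pos 5: window 'ba' -> MATCH
  Pos 6: window 'ad' -> no
  Pos 7: window 'd' -> no
Total matches: 2

2
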